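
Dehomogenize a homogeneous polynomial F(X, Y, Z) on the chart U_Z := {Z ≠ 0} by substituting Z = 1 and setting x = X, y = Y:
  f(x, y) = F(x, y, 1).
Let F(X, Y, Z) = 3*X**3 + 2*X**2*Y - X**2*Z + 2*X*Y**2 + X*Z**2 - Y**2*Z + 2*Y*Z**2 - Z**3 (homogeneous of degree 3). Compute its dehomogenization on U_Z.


f(x, y) = 3*x**3 + 2*x**2*y - x**2 + 2*x*y**2 + x - y**2 + 2*y - 1

On U_Z we set Z = 1. Each monomial c·X^i·Y^j·Z^k in F becomes c·x^i·y^j·1^k = c·x^i·y^j.
Substituting Z = 1: F(X, Y, 1) = 3*x**3 + 2*x**2*y - x**2 + 2*x*y**2 + x - y**2 + 2*y - 1.
Note: deg(f) ≤ deg(F) = 3; strict inequality happens when F is divisible by Z (lost terms).


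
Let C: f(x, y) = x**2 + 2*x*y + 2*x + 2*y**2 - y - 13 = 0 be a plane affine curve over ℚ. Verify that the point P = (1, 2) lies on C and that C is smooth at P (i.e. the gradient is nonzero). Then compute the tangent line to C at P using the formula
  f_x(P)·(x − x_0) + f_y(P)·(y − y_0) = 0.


Tangent line at P: 8*x + 9*y - 26 = 0.

Step 1: f(1, 2) = 0, so P lies on C.
Step 2: partial derivatives
  f_x(x, y) = 2*x + 2*y + 2, f_y(x, y) = 2*x + 4*y - 1.
  f_x(P) = 8, f_y(P) = 9 (gradient nonzero, so P is smooth).
Step 3: tangent line at P: 8·(x − 1) + 9·(y − 2) = 0.
Expanding: 8*x + 9*y - 26 = 0.


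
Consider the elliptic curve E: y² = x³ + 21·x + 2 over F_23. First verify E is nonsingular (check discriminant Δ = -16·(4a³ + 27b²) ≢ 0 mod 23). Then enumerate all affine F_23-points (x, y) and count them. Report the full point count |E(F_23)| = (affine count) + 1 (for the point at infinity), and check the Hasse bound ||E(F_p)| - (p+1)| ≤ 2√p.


Affine points = {(0, 5), (0, 18), (1, 1), (1, 22), (2, 11), (2, 12), (3, 0), (4, 9), (4, 14), (5, 5), (5, 18), (7, 3), (7, 20), (9, 0), (10, 4), (10, 19), (11, 0), (12, 2), (12, 21), (14, 2), (14, 21), (15, 9), (15, 14), (16, 8), (16, 15), (18, 5), (18, 18), (20, 2), (20, 21), (22, 7), (22, 16)}; affine count = 31; |E(F_23)| = 32.

Discriminant check: Δ ∝ 4a³ + 27b² = 4·21³ + 27·2² = 4·9261 + 27·4 ≡ 7 (mod 23). Nonzero ⇒ E is nonsingular.
For each x ∈ F_23, compute rhs = x³ + 21·x + 2 mod 23, then count y ∈ F_23 with y² ≡ rhs.
  x = 0: rhs = 2, matching y values: 5, 18 (2 points).
  x = 1: rhs = 1, matching y values: 1, 22 (2 points).
  x = 2: rhs = 6, matching y values: 11, 12 (2 points).
  x = 3: rhs = 0, matching y values: 0 (1 points).
  x = 4: rhs = 12, matching y values: 9, 14 (2 points).
  x = 5: rhs = 2, matching y values: 5, 18 (2 points).
  x = 6: rhs = 22, matching y values: none (0 points).
  x = 7: rhs = 9, matching y values: 3, 20 (2 points).
  x = 8: rhs = 15, matching y values: none (0 points).
  x = 9: rhs = 0, matching y values: 0 (1 points).
  x = 10: rhs = 16, matching y values: 4, 19 (2 points).
  x = 11: rhs = 0, matching y values: 0 (1 points).
  x = 12: rhs = 4, matching y values: 2, 21 (2 points).
  x = 13: rhs = 11, matching y values: none (0 points).
  x = 14: rhs = 4, matching y values: 2, 21 (2 points).
  x = 15: rhs = 12, matching y values: 9, 14 (2 points).
  x = 16: rhs = 18, matching y values: 8, 15 (2 points).
  x = 17: rhs = 5, matching y values: none (0 points).
  x = 18: rhs = 2, matching y values: 5, 18 (2 points).
  x = 19: rhs = 15, matching y values: none (0 points).
  x = 20: rhs = 4, matching y values: 2, 21 (2 points).
  x = 21: rhs = 21, matching y values: none (0 points).
  x = 22: rhs = 3, matching y values: 7, 16 (2 points).
Total affine count: 31.
Full point count |E(F_23)| = 31 + 1 = 32.
Hasse bound: |32 − (23+1)| = |8| = 8 ≤ 2√23 ≈ 9.5917 ✓.


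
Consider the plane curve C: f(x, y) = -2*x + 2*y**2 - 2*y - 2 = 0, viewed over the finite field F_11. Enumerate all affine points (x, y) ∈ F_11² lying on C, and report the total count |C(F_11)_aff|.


Affine F_11-points: {(0, 4), (0, 8), (1, 2), (1, 10), (5, 3), (5, 9), (7, 6), (8, 5), (8, 7), (10, 0), (10, 1)}; count = 11.

For each of the 121 pairs (x, y) ∈ F_11², evaluate f(x, y) mod 11. Record the zeros.
  x = 0: [0↦9, 1↦9, 2↦2, 3↦10, 4↦0, 5↦5, 6↦3, 7↦5, 8↦0, 9↦10, 10↦2]  zeros at y ∈ {4, 8}
  x = 1: [0↦7, 1↦7, 2↦0, 3↦8, 4↦9, 5↦3, 6↦1, 7↦3, 8↦9, 9↦8, 10↦0]  zeros at y ∈ {2, 10}
  x = 2: [0↦5, 1↦5, 2↦9, 3↦6, 4↦7, 5↦1, 6↦10, 7↦1, 8↦7, 9↦6, 10↦9]  zeros at y ∈ ∅
  x = 3: [0↦3, 1↦3, 2↦7, 3↦4, 4↦5, 5↦10, 6↦8, 7↦10, 8↦5, 9↦4, 10↦7]  zeros at y ∈ ∅
  x = 4: [0↦1, 1↦1, 2↦5, 3↦2, 4↦3, 5↦8, 6↦6, 7↦8, 8↦3, 9↦2, 10↦5]  zeros at y ∈ ∅
  x = 5: [0↦10, 1↦10, 2↦3, 3↦0, 4↦1, 5↦6, 6↦4, 7↦6, 8↦1, 9↦0, 10↦3]  zeros at y ∈ {3, 9}
  x = 6: [0↦8, 1↦8, 2↦1, 3↦9, 4↦10, 5↦4, 6↦2, 7↦4, 8↦10, 9↦9, 10↦1]  zeros at y ∈ ∅
  x = 7: [0↦6, 1↦6, 2↦10, 3↦7, 4↦8, 5↦2, 6↦0, 7↦2, 8↦8, 9↦7, 10↦10]  zeros at y ∈ {6}
  x = 8: [0↦4, 1↦4, 2↦8, 3↦5, 4↦6, 5↦0, 6↦9, 7↦0, 8↦6, 9↦5, 10↦8]  zeros at y ∈ {5, 7}
  x = 9: [0↦2, 1↦2, 2↦6, 3↦3, 4↦4, 5↦9, 6↦7, 7↦9, 8↦4, 9↦3, 10↦6]  zeros at y ∈ ∅
  x = 10: [0↦0, 1↦0, 2↦4, 3↦1, 4↦2, 5↦7, 6↦5, 7↦7, 8↦2, 9↦1, 10↦4]  zeros at y ∈ {0, 1}
Collecting zeros: affine points = {(0, 4), (0, 8), (1, 2), (1, 10), (5, 3), (5, 9), (7, 6), (8, 5), (8, 7), (10, 0), (10, 1)}.
Total count |C(F_11)_aff| = 11.


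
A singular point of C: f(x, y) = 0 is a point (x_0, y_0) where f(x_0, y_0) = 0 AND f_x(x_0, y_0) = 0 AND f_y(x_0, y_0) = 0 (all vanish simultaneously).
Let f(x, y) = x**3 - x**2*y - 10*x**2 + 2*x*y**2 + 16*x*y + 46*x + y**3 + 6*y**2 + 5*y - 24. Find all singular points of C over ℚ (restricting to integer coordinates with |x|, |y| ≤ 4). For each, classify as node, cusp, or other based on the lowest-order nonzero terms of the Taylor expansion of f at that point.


Singular points: {(2, -3)}; classification: node.

Compute partial derivatives:
  f_x = 3*x**2 - 2*x*y - 20*x + 2*y**2 + 16*y + 46.
  f_y = -x**2 + 4*x*y + 16*x + 3*y**2 + 12*y + 5.
Scan x_0 ∈ {−4, ..., 4}. For each x_0, f_y(x_0, y) is a polynomial in y; find its integer roots y ∈ {−4, ..., 4}, then test f_x and f at those candidates.
  x = -4: f_y(-4, y) = 3*y**2 - 4*y - 75; no integer root y with |y| ≤ 4.
  x = -3: f_y(-3, y) = 3*y**2 - 52; no integer root y with |y| ≤ 4.
  x = -2: f_y(-2, y) = 3*y**2 + 4*y - 31; no integer root y with |y| ≤ 4.
  x = -1: f_y(-1, y) = 3*y**2 + 8*y - 12; no integer root y with |y| ≤ 4.
  x = 0: f_y(0, y) = 3*y**2 + 12*y + 5; no integer root y with |y| ≤ 4.
  x = 1: f_y(1, y) = 3*y**2 + 16*y + 20; vanishes at y ∈ {-2}. (1, -2): f_x = 9 ≠ 0.
  x = 2: f_y(2, y) = 3*y**2 + 20*y + 33; vanishes at y ∈ {-3}. (2, -3): f_x = 0, f = 0 — SINGULAR.
  x = 3: f_y(3, y) = 3*y**2 + 24*y + 44; no integer root y with |y| ≤ 4.
  x = 4: f_y(4, y) = 3*y**2 + 28*y + 53; no integer root y with |y| ≤ 4.
Only singular point on the grid: (2, -3).
Classify: substitute x = 2 + u, y = -3 + v and expand: f = u**3 - u**2*v - u**2 + 2*u*v**2 + v**3 + v**2.
No constant or linear terms (consistent with a singular point). Quadratic part: -u**2 + v**2. Cubic part: u**3 - u**2*v + 2*u*v**2 + v**3.
The quadratic part v**2 - u**2 = (v − u)(v + u) splits into two distinct linear factors, so there are two distinct tangent lines y − -3 = ±(x − 2) — this is a node (ordinary double point).
Classification: node.


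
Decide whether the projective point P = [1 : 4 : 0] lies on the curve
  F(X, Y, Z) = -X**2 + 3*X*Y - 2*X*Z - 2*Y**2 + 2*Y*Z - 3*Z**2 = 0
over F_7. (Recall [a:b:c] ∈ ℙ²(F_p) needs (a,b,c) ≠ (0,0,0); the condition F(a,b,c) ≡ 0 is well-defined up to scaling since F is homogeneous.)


F(1,4,0) ≡ 0 (mod 7); P is on the curve.

Evaluate F(1, 4, 0) term-by-term (mod 7).
  -X**2 ↦ -1·1·1·1 = -1
  3*X*Y ↦ 3·1·4·1 = 12
  -2*X*Z ↦ -2·1·1·0 = 0
  -2*Y**2 ↦ -2·1·16·1 = -32
  2*Y*Z ↦ 2·1·4·0 = 0
  -3*Z**2 ↦ -3·1·1·0 = 0
Sum: F(1, 4, 0) = (-1) + (12) + (0) + (-32) + (0) + (0) = -21.
Reducing mod 7: -21 ≡ 0 (mod 7).
Since F(a, b, c) ≡ 0 (mod 7), P lies on the curve.


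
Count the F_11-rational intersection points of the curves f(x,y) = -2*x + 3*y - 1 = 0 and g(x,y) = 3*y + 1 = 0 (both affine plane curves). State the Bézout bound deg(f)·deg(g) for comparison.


Common zeros: {(10, 7)}; count = 1; Bézout bound = 1.

deg(f) = 1, deg(g) = 1, so Bézout bound = 1.
Scan x ∈ F_11. For each x, list the y ∈ F_11 with f(x, y) ≡ 0 and those with g(x, y) ≡ 0 (mod 11); the common zeros in that column are the intersection.
  x = 0: f ≡ 0 at y ∈ {4}; g ≡ 0 at y ∈ {7}; common: ∅.
  x = 1: f ≡ 0 at y ∈ {1}; g ≡ 0 at y ∈ {7}; common: ∅.
  x = 2: f ≡ 0 at y ∈ {9}; g ≡ 0 at y ∈ {7}; common: ∅.
  x = 3: f ≡ 0 at y ∈ {6}; g ≡ 0 at y ∈ {7}; common: ∅.
  x = 4: f ≡ 0 at y ∈ {3}; g ≡ 0 at y ∈ {7}; common: ∅.
  x = 5: f ≡ 0 at y ∈ {0}; g ≡ 0 at y ∈ {7}; common: ∅.
  x = 6: f ≡ 0 at y ∈ {8}; g ≡ 0 at y ∈ {7}; common: ∅.
  x = 7: f ≡ 0 at y ∈ {5}; g ≡ 0 at y ∈ {7}; common: ∅.
  x = 8: f ≡ 0 at y ∈ {2}; g ≡ 0 at y ∈ {7}; common: ∅.
  x = 9: f ≡ 0 at y ∈ {10}; g ≡ 0 at y ∈ {7}; common: ∅.
  x = 10: f ≡ 0 at y ∈ {7}; g ≡ 0 at y ∈ {7}; common: {7}.
Collecting: common zeros = {(10, 7)}, so the count is 1.
Comparison with the Bézout bound: 1 ≤ 1 = deg(f)·deg(g), as expected for curves with no common component (the bound is attained).


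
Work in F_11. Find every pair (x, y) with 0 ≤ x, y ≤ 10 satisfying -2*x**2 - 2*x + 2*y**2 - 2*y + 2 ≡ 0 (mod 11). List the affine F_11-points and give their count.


Affine F_11-points: {(1, 4), (1, 8), (3, 0), (3, 1), (4, 6), (6, 6), (7, 0), (7, 1), (9, 4), (9, 8)}; count = 10.

For each of the 121 pairs (x, y) ∈ F_11², evaluate f(x, y) mod 11. Record the zeros.
  x = 0: [0↦2, 1↦2, 2↦6, 3↦3, 4↦4, 5↦9, 6↦7, 7↦9, 8↦4, 9↦3, 10↦6]  zeros at y ∈ ∅
  x = 1: [0↦9, 1↦9, 2↦2, 3↦10, 4↦0, 5↦5, 6↦3, 7↦5, 8↦0, 9↦10, 10↦2]  zeros at y ∈ {4, 8}
  x = 2: [0↦1, 1↦1, 2↦5, 3↦2, 4↦3, 5↦8, 6↦6, 7↦8, 8↦3, 9↦2, 10↦5]  zeros at y ∈ ∅
  x = 3: [0↦0, 1↦0, 2↦4, 3↦1, 4↦2, 5↦7, 6↦5, 7↦7, 8↦2, 9↦1, 10↦4]  zeros at y ∈ {0, 1}
  x = 4: [0↦6, 1↦6, 2↦10, 3↦7, 4↦8, 5↦2, 6↦0, 7↦2, 8↦8, 9↦7, 10↦10]  zeros at y ∈ {6}
  x = 5: [0↦8, 1↦8, 2↦1, 3↦9, 4↦10, 5↦4, 6↦2, 7↦4, 8↦10, 9↦9, 10↦1]  zeros at y ∈ ∅
  x = 6: [0↦6, 1↦6, 2↦10, 3↦7, 4↦8, 5↦2, 6↦0, 7↦2, 8↦8, 9↦7, 10↦10]  zeros at y ∈ {6}
  x = 7: [0↦0, 1↦0, 2↦4, 3↦1, 4↦2, 5↦7, 6↦5, 7↦7, 8↦2, 9↦1, 10↦4]  zeros at y ∈ {0, 1}
  x = 8: [0↦1, 1↦1, 2↦5, 3↦2, 4↦3, 5↦8, 6↦6, 7↦8, 8↦3, 9↦2, 10↦5]  zeros at y ∈ ∅
  x = 9: [0↦9, 1↦9, 2↦2, 3↦10, 4↦0, 5↦5, 6↦3, 7↦5, 8↦0, 9↦10, 10↦2]  zeros at y ∈ {4, 8}
  x = 10: [0↦2, 1↦2, 2↦6, 3↦3, 4↦4, 5↦9, 6↦7, 7↦9, 8↦4, 9↦3, 10↦6]  zeros at y ∈ ∅
Collecting zeros: affine points = {(1, 4), (1, 8), (3, 0), (3, 1), (4, 6), (6, 6), (7, 0), (7, 1), (9, 4), (9, 8)}.
Total count |C(F_11)_aff| = 10.


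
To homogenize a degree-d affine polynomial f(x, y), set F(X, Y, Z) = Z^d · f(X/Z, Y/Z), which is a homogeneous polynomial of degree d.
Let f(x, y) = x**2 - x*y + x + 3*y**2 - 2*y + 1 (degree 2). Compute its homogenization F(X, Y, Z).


F(X, Y, Z) = X**2 - X*Y + X*Z + 3*Y**2 - 2*Y*Z + Z**2

deg(f) = 2.
Substitute x = X/Z, y = Y/Z into f, then multiply by Z^2.
  monomial 1·x^2·y^0 ↦ 1·X^2·Y^0·Z^0.
  monomial -1·x^1·y^1 ↦ -1·X^1·Y^1·Z^0.
  monomial 1·x^1·y^0 ↦ 1·X^1·Y^0·Z^1.
  monomial 3·x^0·y^2 ↦ 3·X^0·Y^2·Z^0.
  monomial -2·x^0·y^1 ↦ -2·X^0·Y^1·Z^1.
  monomial 1·x^0·y^0 ↦ 1·X^0·Y^0·Z^2.
Collecting: F(X, Y, Z) = X**2 - X*Y + X*Z + 3*Y**2 - 2*Y*Z + Z**2.


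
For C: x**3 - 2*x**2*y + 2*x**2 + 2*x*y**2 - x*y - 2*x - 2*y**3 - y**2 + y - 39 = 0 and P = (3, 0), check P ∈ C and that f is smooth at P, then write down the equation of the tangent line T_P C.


Tangent line at P: 37*x - 20*y - 111 = 0.

Step 1: f(3, 0) = 0, so P lies on C.
Step 2: partial derivatives
  f_x(x, y) = 3*x**2 - 4*x*y + 4*x + 2*y**2 - y - 2, f_y(x, y) = -2*x**2 + 4*x*y - x - 6*y**2 - 2*y + 1.
  f_x(P) = 37, f_y(P) = -20 (gradient nonzero, so P is smooth).
Step 3: tangent line at P: 37·(x − 3) + -20·(y − 0) = 0.
Expanding: 37*x - 20*y - 111 = 0.


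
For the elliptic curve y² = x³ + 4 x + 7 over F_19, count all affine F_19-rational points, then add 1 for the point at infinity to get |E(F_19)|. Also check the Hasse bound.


Affine points = {(0, 8), (0, 11), (2, 2), (2, 17), (4, 7), (4, 12), (5, 0), (6, 0), (7, 6), (7, 13), (8, 0), (12, 4), (12, 15), (16, 5), (16, 14)}; affine count = 15; |E(F_19)| = 16.

Discriminant check: Δ ∝ 4a³ + 27b² = 4·4³ + 27·7² = 4·64 + 27·49 ≡ 2 (mod 19). Nonzero ⇒ E is nonsingular.
For each x ∈ F_19, compute rhs = x³ + 4·x + 7 mod 19, then count y ∈ F_19 with y² ≡ rhs.
  x = 0: rhs = 7, matching y values: 8, 11 (2 points).
  x = 1: rhs = 12, matching y values: none (0 points).
  x = 2: rhs = 4, matching y values: 2, 17 (2 points).
  x = 3: rhs = 8, matching y values: none (0 points).
  x = 4: rhs = 11, matching y values: 7, 12 (2 points).
  x = 5: rhs = 0, matching y values: 0 (1 points).
  x = 6: rhs = 0, matching y values: 0 (1 points).
  x = 7: rhs = 17, matching y values: 6, 13 (2 points).
  x = 8: rhs = 0, matching y values: 0 (1 points).
  x = 9: rhs = 12, matching y values: none (0 points).
  x = 10: rhs = 2, matching y values: none (0 points).
  x = 11: rhs = 14, matching y values: none (0 points).
  x = 12: rhs = 16, matching y values: 4, 15 (2 points).
  x = 13: rhs = 14, matching y values: none (0 points).
  x = 14: rhs = 14, matching y values: none (0 points).
  x = 15: rhs = 3, matching y values: none (0 points).
  x = 16: rhs = 6, matching y values: 5, 14 (2 points).
  x = 17: rhs = 10, matching y values: none (0 points).
  x = 18: rhs = 2, matching y values: none (0 points).
Total affine count: 15.
Full point count |E(F_19)| = 15 + 1 = 16.
Hasse bound: |16 − (19+1)| = |-4| = 4 ≤ 2√19 ≈ 8.7178 ✓.


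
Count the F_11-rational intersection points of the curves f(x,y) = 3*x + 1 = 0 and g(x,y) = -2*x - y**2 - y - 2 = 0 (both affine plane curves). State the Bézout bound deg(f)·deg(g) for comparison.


Common zeros: {(7, 2), (7, 8)}; count = 2; Bézout bound = 2.

deg(f) = 1, deg(g) = 2, so Bézout bound = 2.
Scan x ∈ F_11. For each x, list the y ∈ F_11 with f(x, y) ≡ 0 and those with g(x, y) ≡ 0 (mod 11); the common zeros in that column are the intersection.
  x = 0: f ≡ 0 at y ∈ ∅; g ≡ 0 at y ∈ {4, 6}; common: ∅.
  x = 1: f ≡ 0 at y ∈ ∅; g ≡ 0 at y ∈ ∅; common: ∅.
  x = 2: f ≡ 0 at y ∈ ∅; g ≡ 0 at y ∈ ∅; common: ∅.
  x = 3: f ≡ 0 at y ∈ ∅; g ≡ 0 at y ∈ ∅; common: ∅.
  x = 4: f ≡ 0 at y ∈ ∅; g ≡ 0 at y ∈ {3, 7}; common: ∅.
  x = 5: f ≡ 0 at y ∈ ∅; g ≡ 0 at y ∈ ∅; common: ∅.
  x = 6: f ≡ 0 at y ∈ ∅; g ≡ 0 at y ∈ {5}; common: ∅.
  x = 7: f ≡ 0 at y ∈ {0, 1, 2, 3, 4, 5, 6, 7, 8, 9, 10}; g ≡ 0 at y ∈ {2, 8}; common: {2, 8}.
  x = 8: f ≡ 0 at y ∈ ∅; g ≡ 0 at y ∈ ∅; common: ∅.
  x = 9: f ≡ 0 at y ∈ ∅; g ≡ 0 at y ∈ {1, 9}; common: ∅.
  x = 10: f ≡ 0 at y ∈ ∅; g ≡ 0 at y ∈ {0, 10}; common: ∅.
Collecting: common zeros = {(7, 2), (7, 8)}, so the count is 2.
Comparison with the Bézout bound: 2 ≤ 2 = deg(f)·deg(g), as expected for curves with no common component (the bound is attained).


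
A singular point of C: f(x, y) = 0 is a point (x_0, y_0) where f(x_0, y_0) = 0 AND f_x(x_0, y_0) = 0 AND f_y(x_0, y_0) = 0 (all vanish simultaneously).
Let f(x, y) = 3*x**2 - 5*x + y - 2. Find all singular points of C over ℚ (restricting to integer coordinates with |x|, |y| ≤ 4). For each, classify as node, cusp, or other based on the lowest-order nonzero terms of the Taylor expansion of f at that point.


No singular points in the scanned grid; C is smooth there.

Compute partial derivatives:
  f_x = 6*x - 5.
  f_y = 1.
f_y = 1 is a nonzero constant, so f_y never vanishes: no point (x, y) can satisfy f = f_x = f_y = 0. In particular no (x, y) ∈ {−4, ..., 4}² is singular; the curve is smooth.


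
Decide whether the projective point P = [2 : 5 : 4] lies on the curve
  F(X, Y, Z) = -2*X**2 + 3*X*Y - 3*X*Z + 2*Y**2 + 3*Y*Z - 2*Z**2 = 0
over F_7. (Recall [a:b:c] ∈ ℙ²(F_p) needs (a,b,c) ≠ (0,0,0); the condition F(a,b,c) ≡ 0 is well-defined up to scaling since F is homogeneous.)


F(2,5,4) ≡ 6 (mod 7); P is NOT on the curve.

Evaluate F(2, 5, 4) term-by-term (mod 7).
  -2*X**2 ↦ -2·4·1·1 = -8
  3*X*Y ↦ 3·2·5·1 = 30
  -3*X*Z ↦ -3·2·1·4 = -24
  2*Y**2 ↦ 2·1·25·1 = 50
  3*Y*Z ↦ 3·1·5·4 = 60
  -2*Z**2 ↦ -2·1·1·16 = -32
Sum: F(2, 5, 4) = (-8) + (30) + (-24) + (50) + (60) + (-32) = 76.
Reducing mod 7: 76 ≡ 6 (mod 7).
Since F(a, b, c) ≡ 6 ≠ 0 (mod 7), P does NOT lie on the curve.


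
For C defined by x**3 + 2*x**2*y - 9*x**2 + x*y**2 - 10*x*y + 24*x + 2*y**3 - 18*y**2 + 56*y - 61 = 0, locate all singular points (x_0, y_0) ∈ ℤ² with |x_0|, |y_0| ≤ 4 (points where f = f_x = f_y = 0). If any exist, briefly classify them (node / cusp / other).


Singular points: {(1, 3)}; classification: cusp.

Compute partial derivatives:
  f_x = 3*x**2 + 4*x*y - 18*x + y**2 - 10*y + 24.
  f_y = 2*x**2 + 2*x*y - 10*x + 6*y**2 - 36*y + 56.
Scan x_0 ∈ {−4, ..., 4}. For each x_0, f_y(x_0, y) is a polynomial in y; find its integer roots y ∈ {−4, ..., 4}, then test f_x and f at those candidates.
  x = -4: f_y(-4, y) = 6*y**2 - 44*y + 128; no integer root y with |y| ≤ 4.
  x = -3: f_y(-3, y) = 6*y**2 - 42*y + 104; no integer root y with |y| ≤ 4.
  x = -2: f_y(-2, y) = 6*y**2 - 40*y + 84; no integer root y with |y| ≤ 4.
  x = -1: f_y(-1, y) = 6*y**2 - 38*y + 68; no integer root y with |y| ≤ 4.
  x = 0: f_y(0, y) = 6*y**2 - 36*y + 56; no integer root y with |y| ≤ 4.
  x = 1: f_y(1, y) = 6*y**2 - 34*y + 48; vanishes at y ∈ {3}. (1, 3): f_x = 0, f = 0 — SINGULAR.
  x = 2: f_y(2, y) = 6*y**2 - 32*y + 44; no integer root y with |y| ≤ 4.
  x = 3: f_y(3, y) = 6*y**2 - 30*y + 44; no integer root y with |y| ≤ 4.
  x = 4: f_y(4, y) = 6*y**2 - 28*y + 48; no integer root y with |y| ≤ 4.
Only singular point on the grid: (1, 3).
Classify: substitute x = 1 + u, y = 3 + v and expand: f = u**3 + 2*u**2*v + u*v**2 + 2*v**3 + v**2.
No constant or linear terms (consistent with a singular point). Quadratic part: v**2. Cubic part: u**3 + 2*u**2*v + u*v**2 + 2*v**3.
The quadratic part v**2 is a perfect square, so there is a single (double) tangent line v = 0, i.e. y = 3. Restricting the cubic part to that line (v = 0) leaves u**3 ≠ 0, so f is not divisible by v and the branch is v² ≈ -u**3 to lowest order — this is a cusp.
Classification: cusp.


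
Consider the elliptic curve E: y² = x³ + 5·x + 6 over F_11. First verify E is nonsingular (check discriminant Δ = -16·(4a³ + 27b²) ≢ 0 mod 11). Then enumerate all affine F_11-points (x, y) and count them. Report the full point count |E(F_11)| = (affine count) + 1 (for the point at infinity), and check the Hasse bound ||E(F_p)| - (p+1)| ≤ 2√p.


Affine points = {(1, 1), (1, 10), (3, 2), (3, 9), (10, 0)}; affine count = 5; |E(F_11)| = 6.

Discriminant check: Δ ∝ 4a³ + 27b² = 4·5³ + 27·6² = 4·125 + 27·36 ≡ 9 (mod 11). Nonzero ⇒ E is nonsingular.
For each x ∈ F_11, compute rhs = x³ + 5·x + 6 mod 11, then count y ∈ F_11 with y² ≡ rhs.
  x = 0: rhs = 6, matching y values: none (0 points).
  x = 1: rhs = 1, matching y values: 1, 10 (2 points).
  x = 2: rhs = 2, matching y values: none (0 points).
  x = 3: rhs = 4, matching y values: 2, 9 (2 points).
  x = 4: rhs = 2, matching y values: none (0 points).
  x = 5: rhs = 2, matching y values: none (0 points).
  x = 6: rhs = 10, matching y values: none (0 points).
  x = 7: rhs = 10, matching y values: none (0 points).
  x = 8: rhs = 8, matching y values: none (0 points).
  x = 9: rhs = 10, matching y values: none (0 points).
  x = 10: rhs = 0, matching y values: 0 (1 points).
Total affine count: 5.
Full point count |E(F_11)| = 5 + 1 = 6.
Hasse bound: |6 − (11+1)| = |-6| = 6 ≤ 2√11 ≈ 6.6332 ✓.


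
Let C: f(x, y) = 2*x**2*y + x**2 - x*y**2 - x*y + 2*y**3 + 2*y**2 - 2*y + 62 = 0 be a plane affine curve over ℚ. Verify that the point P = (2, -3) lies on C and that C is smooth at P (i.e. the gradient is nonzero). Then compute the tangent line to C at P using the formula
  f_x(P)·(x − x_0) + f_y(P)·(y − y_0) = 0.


Tangent line at P: -26*x + 58*y + 226 = 0.

Step 1: f(2, -3) = 0, so P lies on C.
Step 2: partial derivatives
  f_x(x, y) = 4*x*y + 2*x - y**2 - y, f_y(x, y) = 2*x**2 - 2*x*y - x + 6*y**2 + 4*y - 2.
  f_x(P) = -26, f_y(P) = 58 (gradient nonzero, so P is smooth).
Step 3: tangent line at P: -26·(x − 2) + 58·(y − -3) = 0.
Expanding: -26*x + 58*y + 226 = 0.


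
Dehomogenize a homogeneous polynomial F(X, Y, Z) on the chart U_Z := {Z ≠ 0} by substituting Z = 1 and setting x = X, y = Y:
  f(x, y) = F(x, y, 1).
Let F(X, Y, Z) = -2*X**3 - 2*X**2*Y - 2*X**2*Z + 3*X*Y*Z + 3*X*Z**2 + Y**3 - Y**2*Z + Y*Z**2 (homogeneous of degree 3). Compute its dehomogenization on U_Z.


f(x, y) = -2*x**3 - 2*x**2*y - 2*x**2 + 3*x*y + 3*x + y**3 - y**2 + y

On U_Z we set Z = 1. Each monomial c·X^i·Y^j·Z^k in F becomes c·x^i·y^j·1^k = c·x^i·y^j.
Substituting Z = 1: F(X, Y, 1) = -2*x**3 - 2*x**2*y - 2*x**2 + 3*x*y + 3*x + y**3 - y**2 + y.
Note: deg(f) ≤ deg(F) = 3; strict inequality happens when F is divisible by Z (lost terms).


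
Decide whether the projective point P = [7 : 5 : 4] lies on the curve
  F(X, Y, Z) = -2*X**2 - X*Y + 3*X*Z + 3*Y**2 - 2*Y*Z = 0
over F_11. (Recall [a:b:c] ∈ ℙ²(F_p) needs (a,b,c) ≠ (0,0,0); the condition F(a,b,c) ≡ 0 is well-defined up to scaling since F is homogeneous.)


F(7,5,4) ≡ 8 (mod 11); P is NOT on the curve.

Evaluate F(7, 5, 4) term-by-term (mod 11).
  -2*X**2 ↦ -2·49·1·1 = -98
  -X*Y ↦ -1·7·5·1 = -35
  3*X*Z ↦ 3·7·1·4 = 84
  3*Y**2 ↦ 3·1·25·1 = 75
  -2*Y*Z ↦ -2·1·5·4 = -40
Sum: F(7, 5, 4) = (-98) + (-35) + (84) + (75) + (-40) = -14.
Reducing mod 11: -14 ≡ 8 (mod 11).
Since F(a, b, c) ≡ 8 ≠ 0 (mod 11), P does NOT lie on the curve.


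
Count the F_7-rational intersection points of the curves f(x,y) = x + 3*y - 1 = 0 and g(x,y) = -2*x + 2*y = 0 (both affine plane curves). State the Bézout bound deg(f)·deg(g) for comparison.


Common zeros: {(2, 2)}; count = 1; Bézout bound = 1.

deg(f) = 1, deg(g) = 1, so Bézout bound = 1.
Scan x ∈ F_7. For each x, list the y ∈ F_7 with f(x, y) ≡ 0 and those with g(x, y) ≡ 0 (mod 7); the common zeros in that column are the intersection.
  x = 0: f ≡ 0 at y ∈ {5}; g ≡ 0 at y ∈ {0}; common: ∅.
  x = 1: f ≡ 0 at y ∈ {0}; g ≡ 0 at y ∈ {1}; common: ∅.
  x = 2: f ≡ 0 at y ∈ {2}; g ≡ 0 at y ∈ {2}; common: {2}.
  x = 3: f ≡ 0 at y ∈ {4}; g ≡ 0 at y ∈ {3}; common: ∅.
  x = 4: f ≡ 0 at y ∈ {6}; g ≡ 0 at y ∈ {4}; common: ∅.
  x = 5: f ≡ 0 at y ∈ {1}; g ≡ 0 at y ∈ {5}; common: ∅.
  x = 6: f ≡ 0 at y ∈ {3}; g ≡ 0 at y ∈ {6}; common: ∅.
Collecting: common zeros = {(2, 2)}, so the count is 1.
Comparison with the Bézout bound: 1 ≤ 1 = deg(f)·deg(g), as expected for curves with no common component (the bound is attained).


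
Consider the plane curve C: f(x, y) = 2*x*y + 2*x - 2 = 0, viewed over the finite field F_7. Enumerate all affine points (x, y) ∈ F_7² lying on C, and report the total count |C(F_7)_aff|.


Affine F_7-points: {(1, 0), (2, 3), (3, 4), (4, 1), (5, 2), (6, 5)}; count = 6.

For each of the 49 pairs (x, y) ∈ F_7², evaluate f(x, y) mod 7. Record the zeros.
  x = 0: [0↦5, 1↦5, 2↦5, 3↦5, 4↦5, 5↦5, 6↦5]  zeros at y ∈ ∅
  x = 1: [0↦0, 1↦2, 2↦4, 3↦6, 4↦1, 5↦3, 6↦5]  zeros at y ∈ {0}
  x = 2: [0↦2, 1↦6, 2↦3, 3↦0, 4↦4, 5↦1, 6↦5]  zeros at y ∈ {3}
  x = 3: [0↦4, 1↦3, 2↦2, 3↦1, 4↦0, 5↦6, 6↦5]  zeros at y ∈ {4}
  x = 4: [0↦6, 1↦0, 2↦1, 3↦2, 4↦3, 5↦4, 6↦5]  zeros at y ∈ {1}
  x = 5: [0↦1, 1↦4, 2↦0, 3↦3, 4↦6, 5↦2, 6↦5]  zeros at y ∈ {2}
  x = 6: [0↦3, 1↦1, 2↦6, 3↦4, 4↦2, 5↦0, 6↦5]  zeros at y ∈ {5}
Collecting zeros: affine points = {(1, 0), (2, 3), (3, 4), (4, 1), (5, 2), (6, 5)}.
Total count |C(F_7)_aff| = 6.


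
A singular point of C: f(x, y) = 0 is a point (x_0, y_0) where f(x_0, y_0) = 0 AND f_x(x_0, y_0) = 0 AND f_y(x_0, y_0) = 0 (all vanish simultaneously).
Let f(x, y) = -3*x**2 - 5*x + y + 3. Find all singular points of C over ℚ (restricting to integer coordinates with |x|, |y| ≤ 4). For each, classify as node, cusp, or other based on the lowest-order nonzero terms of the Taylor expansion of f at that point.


No singular points in the scanned grid; C is smooth there.

Compute partial derivatives:
  f_x = -6*x - 5.
  f_y = 1.
f_y = 1 is a nonzero constant, so f_y never vanishes: no point (x, y) can satisfy f = f_x = f_y = 0. In particular no (x, y) ∈ {−4, ..., 4}² is singular; the curve is smooth.


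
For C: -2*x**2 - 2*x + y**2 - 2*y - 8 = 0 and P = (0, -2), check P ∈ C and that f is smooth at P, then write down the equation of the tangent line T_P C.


Tangent line at P: -2*x - 6*y - 12 = 0.

Step 1: f(0, -2) = 0, so P lies on C.
Step 2: partial derivatives
  f_x(x, y) = -4*x - 2, f_y(x, y) = 2*y - 2.
  f_x(P) = -2, f_y(P) = -6 (gradient nonzero, so P is smooth).
Step 3: tangent line at P: -2·(x − 0) + -6·(y − -2) = 0.
Expanding: -2*x - 6*y - 12 = 0.


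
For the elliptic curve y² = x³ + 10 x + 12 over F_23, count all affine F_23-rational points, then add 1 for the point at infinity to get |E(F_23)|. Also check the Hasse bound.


Affine points = {(0, 9), (0, 14), (1, 0), (3, 0), (4, 1), (4, 22), (5, 7), (5, 16), (6, 9), (6, 14), (8, 11), (8, 12), (9, 7), (9, 16), (10, 10), (10, 13), (11, 2), (11, 21), (13, 4), (13, 19), (15, 8), (15, 15), (16, 6), (16, 17), (17, 9), (17, 14), (19, 0), (20, 1), (20, 22), (22, 1), (22, 22)}; affine count = 31; |E(F_23)| = 32.

Discriminant check: Δ ∝ 4a³ + 27b² = 4·10³ + 27·12² = 4·1000 + 27·144 ≡ 22 (mod 23). Nonzero ⇒ E is nonsingular.
For each x ∈ F_23, compute rhs = x³ + 10·x + 12 mod 23, then count y ∈ F_23 with y² ≡ rhs.
  x = 0: rhs = 12, matching y values: 9, 14 (2 points).
  x = 1: rhs = 0, matching y values: 0 (1 points).
  x = 2: rhs = 17, matching y values: none (0 points).
  x = 3: rhs = 0, matching y values: 0 (1 points).
  x = 4: rhs = 1, matching y values: 1, 22 (2 points).
  x = 5: rhs = 3, matching y values: 7, 16 (2 points).
  x = 6: rhs = 12, matching y values: 9, 14 (2 points).
  x = 7: rhs = 11, matching y values: none (0 points).
  x = 8: rhs = 6, matching y values: 11, 12 (2 points).
  x = 9: rhs = 3, matching y values: 7, 16 (2 points).
  x = 10: rhs = 8, matching y values: 10, 13 (2 points).
  x = 11: rhs = 4, matching y values: 2, 21 (2 points).
  x = 12: rhs = 20, matching y values: none (0 points).
  x = 13: rhs = 16, matching y values: 4, 19 (2 points).
  x = 14: rhs = 21, matching y values: none (0 points).
  x = 15: rhs = 18, matching y values: 8, 15 (2 points).
  x = 16: rhs = 13, matching y values: 6, 17 (2 points).
  x = 17: rhs = 12, matching y values: 9, 14 (2 points).
  x = 18: rhs = 21, matching y values: none (0 points).
  x = 19: rhs = 0, matching y values: 0 (1 points).
  x = 20: rhs = 1, matching y values: 1, 22 (2 points).
  x = 21: rhs = 7, matching y values: none (0 points).
  x = 22: rhs = 1, matching y values: 1, 22 (2 points).
Total affine count: 31.
Full point count |E(F_23)| = 31 + 1 = 32.
Hasse bound: |32 − (23+1)| = |8| = 8 ≤ 2√23 ≈ 9.5917 ✓.


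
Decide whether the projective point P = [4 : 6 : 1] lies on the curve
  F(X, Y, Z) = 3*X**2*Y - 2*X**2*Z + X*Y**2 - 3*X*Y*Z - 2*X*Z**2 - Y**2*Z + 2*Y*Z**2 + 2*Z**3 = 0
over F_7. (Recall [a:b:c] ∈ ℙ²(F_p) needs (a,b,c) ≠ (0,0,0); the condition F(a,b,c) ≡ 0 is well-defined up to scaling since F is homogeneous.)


F(4,6,1) ≡ 4 (mod 7); P is NOT on the curve.

Evaluate F(4, 6, 1) term-by-term (mod 7).
  3*X**2*Y ↦ 3·16·6·1 = 288
  -2*X**2*Z ↦ -2·16·1·1 = -32
  X*Y**2 ↦ 1·4·36·1 = 144
  -3*X*Y*Z ↦ -3·4·6·1 = -72
  -2*X*Z**2 ↦ -2·4·1·1 = -8
  -Y**2*Z ↦ -1·1·36·1 = -36
  2*Y*Z**2 ↦ 2·1·6·1 = 12
  2*Z**3 ↦ 2·1·1·1 = 2
Sum: F(4, 6, 1) = (288) + (-32) + (144) + (-72) + (-8) + (-36) + (12) + (2) = 298.
Reducing mod 7: 298 ≡ 4 (mod 7).
Since F(a, b, c) ≡ 4 ≠ 0 (mod 7), P does NOT lie on the curve.


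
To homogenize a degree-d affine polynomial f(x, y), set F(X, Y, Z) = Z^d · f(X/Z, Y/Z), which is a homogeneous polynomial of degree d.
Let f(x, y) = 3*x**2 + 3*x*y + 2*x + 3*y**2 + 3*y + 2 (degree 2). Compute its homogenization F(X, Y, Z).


F(X, Y, Z) = 3*X**2 + 3*X*Y + 2*X*Z + 3*Y**2 + 3*Y*Z + 2*Z**2

deg(f) = 2.
Substitute x = X/Z, y = Y/Z into f, then multiply by Z^2.
  monomial 3·x^2·y^0 ↦ 3·X^2·Y^0·Z^0.
  monomial 3·x^1·y^1 ↦ 3·X^1·Y^1·Z^0.
  monomial 2·x^1·y^0 ↦ 2·X^1·Y^0·Z^1.
  monomial 3·x^0·y^2 ↦ 3·X^0·Y^2·Z^0.
  monomial 3·x^0·y^1 ↦ 3·X^0·Y^1·Z^1.
  monomial 2·x^0·y^0 ↦ 2·X^0·Y^0·Z^2.
Collecting: F(X, Y, Z) = 3*X**2 + 3*X*Y + 2*X*Z + 3*Y**2 + 3*Y*Z + 2*Z**2.


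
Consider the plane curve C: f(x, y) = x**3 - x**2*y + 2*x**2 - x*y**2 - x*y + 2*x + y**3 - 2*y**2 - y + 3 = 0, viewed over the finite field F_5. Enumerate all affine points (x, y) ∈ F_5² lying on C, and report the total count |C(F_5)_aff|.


Affine F_5-points: {(2, 4)}; count = 1.

For each of the 25 pairs (x, y) ∈ F_5², evaluate f(x, y) mod 5. Record the zeros.
  x = 0: [0↦3, 1↦1, 2↦1, 3↦4, 4↦1]  zeros at y ∈ ∅
  x = 1: [0↦3, 1↦3, 2↦3, 3↦4, 4↦2]  zeros at y ∈ ∅
  x = 2: [0↦3, 1↦3, 2↦1, 3↦3, 4↦0]  zeros at y ∈ {4}
  x = 3: [0↦4, 1↦2, 2↦1, 3↦2, 4↦1]  zeros at y ∈ ∅
  x = 4: [0↦2, 1↦1, 2↦4, 3↦2, 4↦1]  zeros at y ∈ ∅
Collecting zeros: affine points = {(2, 4)}.
Total count |C(F_5)_aff| = 1.


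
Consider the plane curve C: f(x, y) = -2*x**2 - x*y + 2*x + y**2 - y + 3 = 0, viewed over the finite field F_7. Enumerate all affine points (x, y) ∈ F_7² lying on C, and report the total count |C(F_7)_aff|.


Affine F_7-points: {(4, 0), (4, 5), (5, 1), (5, 5), (6, 1), (6, 6)}; count = 6.

For each of the 49 pairs (x, y) ∈ F_7², evaluate f(x, y) mod 7. Record the zeros.
  x = 0: [0↦3, 1↦3, 2↦5, 3↦2, 4↦1, 5↦2, 6↦5]  zeros at y ∈ ∅
  x = 1: [0↦3, 1↦2, 2↦3, 3↦6, 4↦4, 5↦4, 6↦6]  zeros at y ∈ ∅
  x = 2: [0↦6, 1↦4, 2↦4, 3↦6, 4↦3, 5↦2, 6↦3]  zeros at y ∈ ∅
  x = 3: [0↦5, 1↦2, 2↦1, 3↦2, 4↦5, 5↦3, 6↦3]  zeros at y ∈ ∅
  x = 4: [0↦0, 1↦3, 2↦1, 3↦1, 4↦3, 5↦0, 6↦6]  zeros at y ∈ {0, 5}
  x = 5: [0↦5, 1↦0, 2↦4, 3↦3, 4↦4, 5↦0, 6↦5]  zeros at y ∈ {1, 5}
  x = 6: [0↦6, 1↦0, 2↦3, 3↦1, 4↦1, 5↦3, 6↦0]  zeros at y ∈ {1, 6}
Collecting zeros: affine points = {(4, 0), (4, 5), (5, 1), (5, 5), (6, 1), (6, 6)}.
Total count |C(F_7)_aff| = 6.


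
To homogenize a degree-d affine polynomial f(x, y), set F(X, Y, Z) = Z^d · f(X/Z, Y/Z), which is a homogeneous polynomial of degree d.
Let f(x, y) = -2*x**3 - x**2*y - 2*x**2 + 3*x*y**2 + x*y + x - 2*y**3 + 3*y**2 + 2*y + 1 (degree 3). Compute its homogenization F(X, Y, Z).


F(X, Y, Z) = -2*X**3 - X**2*Y - 2*X**2*Z + 3*X*Y**2 + X*Y*Z + X*Z**2 - 2*Y**3 + 3*Y**2*Z + 2*Y*Z**2 + Z**3

deg(f) = 3.
Substitute x = X/Z, y = Y/Z into f, then multiply by Z^3.
  monomial -2·x^3·y^0 ↦ -2·X^3·Y^0·Z^0.
  monomial -1·x^2·y^1 ↦ -1·X^2·Y^1·Z^0.
  monomial -2·x^2·y^0 ↦ -2·X^2·Y^0·Z^1.
  monomial 3·x^1·y^2 ↦ 3·X^1·Y^2·Z^0.
  monomial 1·x^1·y^1 ↦ 1·X^1·Y^1·Z^1.
  monomial 1·x^1·y^0 ↦ 1·X^1·Y^0·Z^2.
  monomial -2·x^0·y^3 ↦ -2·X^0·Y^3·Z^0.
  monomial 3·x^0·y^2 ↦ 3·X^0·Y^2·Z^1.
  monomial 2·x^0·y^1 ↦ 2·X^0·Y^1·Z^2.
  monomial 1·x^0·y^0 ↦ 1·X^0·Y^0·Z^3.
Collecting: F(X, Y, Z) = -2*X**3 - X**2*Y - 2*X**2*Z + 3*X*Y**2 + X*Y*Z + X*Z**2 - 2*Y**3 + 3*Y**2*Z + 2*Y*Z**2 + Z**3.


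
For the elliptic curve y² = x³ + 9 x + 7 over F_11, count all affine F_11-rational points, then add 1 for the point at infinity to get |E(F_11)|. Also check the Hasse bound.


Affine points = {(2, 0), (5, 1), (5, 10), (9, 5), (9, 6)}; affine count = 5; |E(F_11)| = 6.

Discriminant check: Δ ∝ 4a³ + 27b² = 4·9³ + 27·7² = 4·729 + 27·49 ≡ 4 (mod 11). Nonzero ⇒ E is nonsingular.
For each x ∈ F_11, compute rhs = x³ + 9·x + 7 mod 11, then count y ∈ F_11 with y² ≡ rhs.
  x = 0: rhs = 7, matching y values: none (0 points).
  x = 1: rhs = 6, matching y values: none (0 points).
  x = 2: rhs = 0, matching y values: 0 (1 points).
  x = 3: rhs = 6, matching y values: none (0 points).
  x = 4: rhs = 8, matching y values: none (0 points).
  x = 5: rhs = 1, matching y values: 1, 10 (2 points).
  x = 6: rhs = 2, matching y values: none (0 points).
  x = 7: rhs = 6, matching y values: none (0 points).
  x = 8: rhs = 8, matching y values: none (0 points).
  x = 9: rhs = 3, matching y values: 5, 6 (2 points).
  x = 10: rhs = 8, matching y values: none (0 points).
Total affine count: 5.
Full point count |E(F_11)| = 5 + 1 = 6.
Hasse bound: |6 − (11+1)| = |-6| = 6 ≤ 2√11 ≈ 6.6332 ✓.


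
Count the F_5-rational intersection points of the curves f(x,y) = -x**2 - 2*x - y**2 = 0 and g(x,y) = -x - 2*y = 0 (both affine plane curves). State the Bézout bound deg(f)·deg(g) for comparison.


Common zeros: {(0, 0)}; count = 1; Bézout bound = 2.

deg(f) = 2, deg(g) = 1, so Bézout bound = 2.
Scan x ∈ F_5. For each x, list the y ∈ F_5 with f(x, y) ≡ 0 and those with g(x, y) ≡ 0 (mod 5); the common zeros in that column are the intersection.
  x = 0: f ≡ 0 at y ∈ {0}; g ≡ 0 at y ∈ {0}; common: {0}.
  x = 1: f ≡ 0 at y ∈ ∅; g ≡ 0 at y ∈ {2}; common: ∅.
  x = 2: f ≡ 0 at y ∈ ∅; g ≡ 0 at y ∈ {4}; common: ∅.
  x = 3: f ≡ 0 at y ∈ {0}; g ≡ 0 at y ∈ {1}; common: ∅.
  x = 4: f ≡ 0 at y ∈ {1, 4}; g ≡ 0 at y ∈ {3}; common: ∅.
Collecting: common zeros = {(0, 0)}, so the count is 1.
Comparison with the Bézout bound: 1 ≤ 2 = deg(f)·deg(g), as expected for curves with no common component (the affine F_5-count falls short of the bound because intersections may lie at infinity, over extension fields, or carry multiplicity).


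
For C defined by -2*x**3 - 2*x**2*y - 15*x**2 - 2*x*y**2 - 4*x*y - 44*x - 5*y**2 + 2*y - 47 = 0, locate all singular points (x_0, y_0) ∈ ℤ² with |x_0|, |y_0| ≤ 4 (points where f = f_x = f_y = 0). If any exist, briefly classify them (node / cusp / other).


Singular points: {(-3, 2)}; classification: node.

Compute partial derivatives:
  f_x = -6*x**2 - 4*x*y - 30*x - 2*y**2 - 4*y - 44.
  f_y = -2*x**2 - 4*x*y - 4*x - 10*y + 2.
Scan x_0 ∈ {−4, ..., 4}. For each x_0, f_y(x_0, y) is a polynomial in y; find its integer roots y ∈ {−4, ..., 4}, then test f_x and f at those candidates.
  x = -4: f_y(-4, y) = 6*y - 14; no integer root y with |y| ≤ 4.
  x = -3: f_y(-3, y) = 2*y - 4; vanishes at y ∈ {2}. (-3, 2): f_x = 0, f = 0 — SINGULAR.
  x = -2: f_y(-2, y) = 2 - 2*y; vanishes at y ∈ {1}. (-2, 1): f_x = -6 ≠ 0.
  x = -1: f_y(-1, y) = 4 - 6*y; no integer root y with |y| ≤ 4.
  x = 0: f_y(0, y) = 2 - 10*y; no integer root y with |y| ≤ 4.
  x = 1: f_y(1, y) = -14*y - 4; no integer root y with |y| ≤ 4.
  x = 2: f_y(2, y) = -18*y - 14; no integer root y with |y| ≤ 4.
  x = 3: f_y(3, y) = -22*y - 28; no integer root y with |y| ≤ 4.
  x = 4: f_y(4, y) = -26*y - 46; no integer root y with |y| ≤ 4.
Only singular point on the grid: (-3, 2).
Classify: substitute x = -3 + u, y = 2 + v and expand: f = -2*u**3 - 2*u**2*v - u**2 - 2*u*v**2 + v**2.
No constant or linear terms (consistent with a singular point). Quadratic part: -u**2 + v**2. Cubic part: -2*u**3 - 2*u**2*v - 2*u*v**2.
The quadratic part v**2 - u**2 = (v − u)(v + u) splits into two distinct linear factors, so there are two distinct tangent lines y − 2 = ±(x − -3) — this is a node (ordinary double point).
Classification: node.


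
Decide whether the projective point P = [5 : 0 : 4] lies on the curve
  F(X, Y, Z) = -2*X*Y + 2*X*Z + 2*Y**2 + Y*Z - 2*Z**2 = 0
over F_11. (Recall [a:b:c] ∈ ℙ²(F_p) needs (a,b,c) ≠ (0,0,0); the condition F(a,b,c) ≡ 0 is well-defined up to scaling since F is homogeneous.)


F(5,0,4) ≡ 8 (mod 11); P is NOT on the curve.

Evaluate F(5, 0, 4) term-by-term (mod 11).
  -2*X*Y ↦ -2·5·0·1 = 0
  2*X*Z ↦ 2·5·1·4 = 40
  2*Y**2 ↦ 2·1·0·1 = 0
  Y*Z ↦ 1·1·0·4 = 0
  -2*Z**2 ↦ -2·1·1·16 = -32
Sum: F(5, 0, 4) = (0) + (40) + (0) + (0) + (-32) = 8.
Reducing mod 11: 8 ≡ 8 (mod 11).
Since F(a, b, c) ≡ 8 ≠ 0 (mod 11), P does NOT lie on the curve.


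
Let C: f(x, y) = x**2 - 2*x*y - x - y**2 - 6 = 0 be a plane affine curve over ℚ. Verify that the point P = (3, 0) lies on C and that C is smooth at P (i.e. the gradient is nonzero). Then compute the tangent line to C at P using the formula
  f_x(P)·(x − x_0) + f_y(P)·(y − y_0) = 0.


Tangent line at P: 5*x - 6*y - 15 = 0.

Step 1: f(3, 0) = 0, so P lies on C.
Step 2: partial derivatives
  f_x(x, y) = 2*x - 2*y - 1, f_y(x, y) = -2*x - 2*y.
  f_x(P) = 5, f_y(P) = -6 (gradient nonzero, so P is smooth).
Step 3: tangent line at P: 5·(x − 3) + -6·(y − 0) = 0.
Expanding: 5*x - 6*y - 15 = 0.


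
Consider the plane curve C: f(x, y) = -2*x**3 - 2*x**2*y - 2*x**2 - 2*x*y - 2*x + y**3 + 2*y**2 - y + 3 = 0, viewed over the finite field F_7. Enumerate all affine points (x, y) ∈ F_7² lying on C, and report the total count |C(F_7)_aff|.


Affine F_7-points: {(1, 5), (2, 1), (2, 2), (3, 3), (3, 6), (4, 1), (4, 2), (5, 2), (5, 4), (5, 6), (6, 1), (6, 5), (6, 6)}; count = 13.

For each of the 49 pairs (x, y) ∈ F_7², evaluate f(x, y) mod 7. Record the zeros.
  x = 0: [0↦3, 1↦5, 2↦3, 3↦3, 4↦4, 5↦5, 6↦5]  zeros at y ∈ ∅
  x = 1: [0↦4, 1↦2, 2↦3, 3↦6, 4↦3, 5↦0, 6↦3]  zeros at y ∈ {5}
  x = 2: [0↦3, 1↦0, 2↦0, 3↦2, 4↦5, 5↦1, 6↦3]  zeros at y ∈ {1, 2}
  x = 3: [0↦2, 1↦1, 2↦3, 3↦0, 4↦5, 5↦3, 6↦0]  zeros at y ∈ {3, 6}
  x = 4: [0↦3, 1↦0, 2↦0, 3↦2, 4↦5, 5↦1, 6↦3]  zeros at y ∈ {1, 2}
  x = 5: [0↦1, 1↦6, 2↦0, 3↦3, 4↦0, 5↦4, 6↦0]  zeros at y ∈ {2, 4, 6}
  x = 6: [0↦5, 1↦0, 2↦5, 3↦5, 4↦6, 5↦0, 6↦0]  zeros at y ∈ {1, 5, 6}
Collecting zeros: affine points = {(1, 5), (2, 1), (2, 2), (3, 3), (3, 6), (4, 1), (4, 2), (5, 2), (5, 4), (5, 6), (6, 1), (6, 5), (6, 6)}.
Total count |C(F_7)_aff| = 13.


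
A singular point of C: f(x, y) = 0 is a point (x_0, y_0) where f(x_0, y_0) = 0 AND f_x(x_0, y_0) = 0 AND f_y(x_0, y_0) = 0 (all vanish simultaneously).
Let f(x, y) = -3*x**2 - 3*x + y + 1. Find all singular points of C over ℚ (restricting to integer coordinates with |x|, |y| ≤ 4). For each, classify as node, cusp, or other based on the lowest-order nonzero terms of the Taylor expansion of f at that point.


No singular points in the scanned grid; C is smooth there.

Compute partial derivatives:
  f_x = -6*x - 3.
  f_y = 1.
f_y = 1 is a nonzero constant, so f_y never vanishes: no point (x, y) can satisfy f = f_x = f_y = 0. In particular no (x, y) ∈ {−4, ..., 4}² is singular; the curve is smooth.


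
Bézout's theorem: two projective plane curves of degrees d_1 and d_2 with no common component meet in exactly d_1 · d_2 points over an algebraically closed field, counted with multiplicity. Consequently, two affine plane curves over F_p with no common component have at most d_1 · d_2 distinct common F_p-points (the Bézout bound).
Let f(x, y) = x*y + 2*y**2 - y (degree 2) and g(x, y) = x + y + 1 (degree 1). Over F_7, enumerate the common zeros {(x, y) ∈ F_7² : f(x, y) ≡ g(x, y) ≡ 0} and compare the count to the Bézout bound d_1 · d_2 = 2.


Common zeros: {(4, 2), (6, 0)}; count = 2; Bézout bound = 2.

deg(f) = 2, deg(g) = 1, so Bézout bound = 2.
Scan x ∈ F_7. For each x, list the y ∈ F_7 with f(x, y) ≡ 0 and those with g(x, y) ≡ 0 (mod 7); the common zeros in that column are the intersection.
  x = 0: f ≡ 0 at y ∈ {0, 4}; g ≡ 0 at y ∈ {6}; common: ∅.
  x = 1: f ≡ 0 at y ∈ {0}; g ≡ 0 at y ∈ {5}; common: ∅.
  x = 2: f ≡ 0 at y ∈ {0, 3}; g ≡ 0 at y ∈ {4}; common: ∅.
  x = 3: f ≡ 0 at y ∈ {0, 6}; g ≡ 0 at y ∈ {3}; common: ∅.
  x = 4: f ≡ 0 at y ∈ {0, 2}; g ≡ 0 at y ∈ {2}; common: {2}.
  x = 5: f ≡ 0 at y ∈ {0, 5}; g ≡ 0 at y ∈ {1}; common: ∅.
  x = 6: f ≡ 0 at y ∈ {0, 1}; g ≡ 0 at y ∈ {0}; common: {0}.
Collecting: common zeros = {(4, 2), (6, 0)}, so the count is 2.
Comparison with the Bézout bound: 2 ≤ 2 = deg(f)·deg(g), as expected for curves with no common component (the bound is attained).
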